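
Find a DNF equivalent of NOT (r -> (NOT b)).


Step 1: Rewrite implication then negate: ¬(¬r ∨ (¬b)) = r ∧ ¬(¬b).
Step 2: Eliminate any double negations (¬¬X = X).

r AND b


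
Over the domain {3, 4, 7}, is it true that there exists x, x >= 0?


Evaluate the predicate on each element: 3:T, 4:T, 7:T.
Witness x = 3 satisfies the predicate.

T


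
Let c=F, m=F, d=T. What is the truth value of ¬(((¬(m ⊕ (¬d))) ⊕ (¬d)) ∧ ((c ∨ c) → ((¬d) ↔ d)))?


Substitute c=F, m=F, d=T:
… (earlier sub-steps elided)
m ⊕ (¬d) = F ⊕ F = F
¬(m ⊕ (¬d)) = T
¬d = F
(¬(m ⊕ (¬d))) ⊕ (¬d) = T ⊕ F = T
c ∨ c = F ∨ F = F
¬d = F
(¬d) ↔ d = F ↔ T = F
(c ∨ c) → ((¬d) ↔ d) = F → F = T
((¬(m ⊕ (¬d))) ⊕ (¬d)) ∧ ((c ∨ c) → ((¬d) ↔ d)) = T ∧ T = T
¬(((¬(m ⊕ (¬d))) ⊕ (¬d)) ∧ ((c ∨ c) → ((¬d) ↔ d))) = F

F


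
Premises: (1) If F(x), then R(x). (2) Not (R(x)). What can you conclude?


Modus tollens: from (P → Q) and ¬Q, infer ¬P.
Q = 'R(x)' is denied; since P → Q, P must also fail.

Not (F(x)).


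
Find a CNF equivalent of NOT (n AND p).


Step 1: Apply De Morgan: ¬(n ∧ p) = ¬n ∨ ¬p.

(NOT n) OR (NOT p)


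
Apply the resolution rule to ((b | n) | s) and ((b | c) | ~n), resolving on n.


The clauses contain complementary literals n and ~n.
Resolution eliminates this pair and disjoins the remaining literals (merging duplicates).

((b | s) | c)


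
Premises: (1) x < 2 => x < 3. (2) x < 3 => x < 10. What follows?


Hypothetical syllogism: from (P → Q) and (Q → R), infer (P → R).
Chain the two implications through the shared middle term 'x < 3'.

x < 2 => x < 10


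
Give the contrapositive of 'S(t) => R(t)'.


The contrapositive of (P → Q) is (¬Q → ¬P); it is logically equivalent to the original.
Here P = 'S(t)' and Q = 'R(t)'.

If not (R(t)), then not (S(t)).


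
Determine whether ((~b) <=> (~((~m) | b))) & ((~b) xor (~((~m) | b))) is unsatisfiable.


Truth table over {b, m}:
b | m | φ
---------
False | False | False
True | False | False
False | True | False
True | True | False
Every row is false.

Yes, it is a contradiction.


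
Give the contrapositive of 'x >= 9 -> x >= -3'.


The contrapositive of (P → Q) is (¬Q → ¬P); it is logically equivalent to the original.
Here P = 'x >= 9' and Q = 'x >= -3'.

If not (x >= -3), then not (x >= 9).


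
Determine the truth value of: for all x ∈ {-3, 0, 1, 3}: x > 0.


Evaluate the predicate on each element: -3:F, 0:F, 1:T, 3:T.
Counterexample x = -3 fails the predicate.

F


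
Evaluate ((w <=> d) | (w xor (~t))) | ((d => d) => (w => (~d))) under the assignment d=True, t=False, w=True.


Substitute d=True, t=False, w=True:
w <=> d = True <=> True = True
~t = True
w xor (~t) = True xor True = False
(w <=> d) | (w xor (~t)) = True | False = True
d => d = True => True = True
~d = False
w => (~d) = True => False = False
(d => d) => (w => (~d)) = True => False = False
((w <=> d) | (w xor (~t))) | ((d => d) => (w => (~d))) = True | False = True

True


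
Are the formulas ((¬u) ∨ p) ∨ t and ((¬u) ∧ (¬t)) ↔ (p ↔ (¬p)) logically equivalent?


Compare truth tables:
p | t | u | φ | ψ
-----------------
F | F | F | T | F
T | F | F | T | F
F | T | F | T | T
T | T | F | T | T
F | F | T | F | T
T | F | T | T | T
F | T | T | T | T
T | T | T | T | T
They differ at row 1 (p=F, t=F, u=F): φ=T but ψ=F.

No, they are not logically equivalent.


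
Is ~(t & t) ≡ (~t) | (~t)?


Compare truth tables:
t | φ | ψ
---------
False | True | True
True | False | False
The columns φ and ψ agree on every row.

Yes, they are logically equivalent.


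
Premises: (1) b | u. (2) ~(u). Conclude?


Disjunctive syllogism: from (P ∨ Q) and ¬P, infer Q.
One disjunct, 'u', is ruled out; the other must hold.

b


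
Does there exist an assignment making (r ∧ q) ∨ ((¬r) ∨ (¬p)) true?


Search for a satisfying assignment over {p, q, r}.
Try p=F, q=F, r=F: the formula evaluates to T.
A satisfying assignment exists.

Satisfiable.


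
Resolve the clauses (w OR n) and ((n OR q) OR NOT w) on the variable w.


The clauses contain complementary literals w and NOTw.
Resolution eliminates this pair and disjoins the remaining literals (merging duplicates).

(n OR q)


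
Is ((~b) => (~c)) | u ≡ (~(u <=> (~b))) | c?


Compare truth tables:
b | c | u | φ | ψ
-----------------
False | False | False | True | True
True | False | False | True | False
False | True | False | False | True
True | True | False | True | True
False | False | True | True | False
True | False | True | True | True
False | True | True | True | True
True | True | True | True | True
They differ at row 2 (b=True, c=False, u=False): φ=True but ψ=False.

No, they are not logically equivalent.


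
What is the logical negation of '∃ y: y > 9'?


¬(∀ x: φ) = ∃ x: ¬φ, and ¬(∃ x: φ) = ∀ x: ¬φ.
Apply to the existential statement.

∀ y: ¬(y > 9)


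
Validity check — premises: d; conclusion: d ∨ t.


This matches the form of disjunction introduction: the conclusion follows in every model of the premises.

Valid.


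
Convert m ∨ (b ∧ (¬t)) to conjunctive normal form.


Step 1: Distribute ∨ over ∧: m ∨ (b ∧ (¬t)) = (m ∨ b) ∧ (m ∨ (¬t)).

(m ∨ b) ∧ (m ∨ (¬t))


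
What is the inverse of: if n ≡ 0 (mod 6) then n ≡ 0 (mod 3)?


The inverse of (P → Q) is (¬P → ¬Q). It is equivalent to the converse, not to the original.
Here P = 'n ≡ 0 (mod 6)' and Q = 'n ≡ 0 (mod 3)'.

If not (n ≡ 0 (mod 6)), then not (n ≡ 0 (mod 3)).


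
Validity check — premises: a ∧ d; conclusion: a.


This matches the form of conjunction elimination: the conclusion follows in every model of the premises.

Valid.


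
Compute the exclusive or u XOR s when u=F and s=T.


Exclusive or is true when exactly one operand is true.
Substitute: u=F, s=T.
F XOR T evaluates to T.

T


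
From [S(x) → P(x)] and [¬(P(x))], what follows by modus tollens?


Modus tollens: from (P → Q) and ¬Q, infer ¬P.
Q = 'P(x)' is denied; since P → Q, P must also fail.

Not (S(x)).


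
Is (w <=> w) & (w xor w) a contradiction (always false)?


Truth table over {w}:
w | φ
-----
False | False
True | False
Every row is false.

Yes, it is a contradiction.


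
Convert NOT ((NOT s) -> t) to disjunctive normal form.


Step 1: Rewrite implication then negate: ¬(¬(¬s) ∨ t) = (¬s) ∧ ¬t.

(NOT s) AND (NOT t)


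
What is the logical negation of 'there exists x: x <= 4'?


¬(for all x: φ) = there exists x: ¬φ, and ¬(there exists x: φ) = for all x: ¬φ.
Apply to the existential statement.

for all x: NOT(x <= 4)


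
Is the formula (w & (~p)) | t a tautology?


Build the truth table over {p, t, w}:
p | t | w | φ
-------------
False | False | False | False
True | False | False | False
False | True | False | True
True | True | False | True
False | False | True | True
True | False | True | False
False | True | True | True
True | True | True | True
Counterexample at row 1: with p=False, t=False, w=False, the formula is False.

No, it is not a tautology.


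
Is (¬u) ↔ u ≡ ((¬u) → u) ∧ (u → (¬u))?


Compare truth tables:
u | φ | ψ
---------
F | F | F
T | F | F
The columns φ and ψ agree on every row.

Yes, they are logically equivalent.


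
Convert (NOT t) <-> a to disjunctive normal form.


Step 1: (¬t) ↔ a is true exactly when both agree: ((¬t) ∧ a) ∨ (¬(¬t) ∧ ¬a).
Step 2: Eliminate any double negations (¬¬X = X).

((NOT t) AND a) OR (t AND (NOT a))


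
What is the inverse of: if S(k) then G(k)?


The inverse of (P → Q) is (¬P → ¬Q). It is equivalent to the converse, not to the original.
Here P = 'S(k)' and Q = 'G(k)'.

If not (S(k)), then not (G(k)).


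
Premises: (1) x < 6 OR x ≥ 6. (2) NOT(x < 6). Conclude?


Disjunctive syllogism: from (P ∨ Q) and ¬P, infer Q.
One disjunct, 'x < 6', is ruled out; the other must hold.

x ≥ 6


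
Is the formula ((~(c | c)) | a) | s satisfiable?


Search for a satisfying assignment over {a, c, s}.
Try a=False, c=False, s=False: the formula evaluates to True.
A satisfying assignment exists.

Satisfiable.


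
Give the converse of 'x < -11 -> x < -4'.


The converse of (P → Q) is (Q → P). It is not in general equivalent to the original.
Here P = 'x < -11' and Q = 'x < -4'.

If x < -4, then x < -11.


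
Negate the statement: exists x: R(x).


¬(forall x: φ) = exists x: ¬φ, and ¬(exists x: φ) = forall x: ¬φ.
Apply to the existential statement.

forall x: ~(R(x))


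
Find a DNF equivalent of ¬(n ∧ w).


Step 1: Apply De Morgan: ¬(n ∧ w) = ¬n ∨ ¬w.

(¬n) ∨ (¬w)


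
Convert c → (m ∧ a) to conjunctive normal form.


Step 1: Rewrite c → (m ∧ a) as ¬c ∨ (m ∧ a).
Step 2: Distribute ∨ over ∧.

((¬c) ∨ m) ∧ ((¬c) ∨ a)


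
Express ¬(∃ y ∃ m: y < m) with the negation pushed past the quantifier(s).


Negation flips each quantifier (∀↔∃) and negates the inner predicate.
¬(∃ y ∃ m: φ) = ∀ y ∀ m: ¬φ.

∀ y ∀ m: ¬(y < m)


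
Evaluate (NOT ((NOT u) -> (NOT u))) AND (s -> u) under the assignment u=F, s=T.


Substitute u=F, s=T:
NOT u = T
NOT u = T
(NOT u) -> (NOT u) = T -> T = T
NOT ((NOT u) -> (NOT u)) = F
s -> u = T -> F = F
(NOT ((NOT u) -> (NOT u))) AND (s -> u) = F AND F = F

F


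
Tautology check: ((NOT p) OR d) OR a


Build the truth table over {a, d, p}:
a | d | p | φ
-------------
F | F | F | T
T | F | F | T
F | T | F | T
T | T | F | T
F | F | T | F
T | F | T | T
F | T | T | T
T | T | T | T
Counterexample at row 5: with a=F, d=F, p=T, the formula is F.

No, it is not a tautology.


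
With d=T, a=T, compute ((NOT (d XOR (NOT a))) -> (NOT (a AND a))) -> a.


Substitute d=T, a=T:
NOT a = F
d XOR (NOT a) = T XOR F = T
NOT (d XOR (NOT a)) = F
a AND a = T AND T = T
NOT (a AND a) = F
(NOT (d XOR (NOT a))) -> (NOT (a AND a)) = F -> F = T
((NOT (d XOR (NOT a))) -> (NOT (a AND a))) -> a = T -> T = T

T


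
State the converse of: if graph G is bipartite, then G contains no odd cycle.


The converse of (P → Q) is (Q → P). It is not in general equivalent to the original.
Here P = 'graph G is bipartite' and Q = 'G contains no odd cycle'.

If G contains no odd cycle, then graph G is bipartite.


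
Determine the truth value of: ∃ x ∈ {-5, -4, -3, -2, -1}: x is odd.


Evaluate the predicate on each element: -5:T, -4:F, -3:T, -2:F, -1:T.
Witness x = -5 satisfies the predicate.

T


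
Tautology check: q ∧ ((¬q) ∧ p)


Build the truth table over {p, q}:
p | q | φ
---------
F | F | F
T | F | F
F | T | F
T | T | F
Counterexample at row 1: with p=F, q=F, the formula is F.

No, it is not a tautology.


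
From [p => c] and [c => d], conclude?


Hypothetical syllogism: from (P → Q) and (Q → R), infer (P → R).
Chain the two implications through the shared middle term 'c'.

p => d


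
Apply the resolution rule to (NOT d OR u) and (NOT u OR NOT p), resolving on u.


The clauses contain complementary literals u and NOTu.
Resolution eliminates this pair and disjoins the remaining literals (merging duplicates).

(NOT d OR NOT p)


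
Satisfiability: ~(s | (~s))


Check all 2 assignments over {s}:
s | φ
-----
False | False
True | False
No assignment makes the formula true.

Unsatisfiable.


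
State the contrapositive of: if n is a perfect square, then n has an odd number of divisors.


The contrapositive of (P → Q) is (¬Q → ¬P); it is logically equivalent to the original.
Here P = 'n is a perfect square' and Q = 'n has an odd number of divisors'.

If not (n has an odd number of divisors), then not (n is a perfect square).


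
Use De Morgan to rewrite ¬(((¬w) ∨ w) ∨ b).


De Morgan: the negation of a disjunction is the conjunction of the negations.
Distribute ¬ across ∨, flipping it to ∧, and negate each literal.

(w ∧ (¬w)) ∧ (¬b)


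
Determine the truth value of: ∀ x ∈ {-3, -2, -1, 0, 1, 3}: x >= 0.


Evaluate the predicate on each element: -3:F, -2:F, -1:F, 0:T, 1:T, 3:T.
Counterexample x = -3 fails the predicate.

F


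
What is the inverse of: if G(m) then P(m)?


The inverse of (P → Q) is (¬P → ¬Q). It is equivalent to the converse, not to the original.
Here P = 'G(m)' and Q = 'P(m)'.

If not (G(m)), then not (P(m)).


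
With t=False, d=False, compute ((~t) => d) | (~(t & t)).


Substitute t=False, d=False:
~t = True
(~t) => d = True => False = False
t & t = False & False = False
~(t & t) = True
((~t) => d) | (~(t & t)) = False | True = True

True


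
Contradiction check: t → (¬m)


Truth table over {m, t}:
m | t | φ
---------
F | F | T
T | F | T
F | T | T
T | T | F
Satisfying assignment at row 1: m=F, t=F gives T.

No, it is not a contradiction.


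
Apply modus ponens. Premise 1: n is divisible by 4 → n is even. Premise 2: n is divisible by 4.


Modus ponens: from (P → Q) and P, infer Q.
P = 'n is divisible by 4' is asserted, and P → Q holds, so Q follows.

n is even.


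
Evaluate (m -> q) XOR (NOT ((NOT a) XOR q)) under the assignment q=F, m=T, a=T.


Substitute q=F, m=T, a=T:
m -> q = T -> F = F
NOT a = F
(NOT a) XOR q = F XOR F = F
NOT ((NOT a) XOR q) = T
(m -> q) XOR (NOT ((NOT a) XOR q)) = F XOR T = T

T


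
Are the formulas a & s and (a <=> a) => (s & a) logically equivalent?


Compare truth tables:
a | s | φ | ψ
-------------
False | False | False | False
True | False | False | False
False | True | False | False
True | True | True | True
The columns φ and ψ agree on every row.

Yes, they are logically equivalent.


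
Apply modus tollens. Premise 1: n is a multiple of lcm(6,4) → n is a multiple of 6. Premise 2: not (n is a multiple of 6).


Modus tollens: from (P → Q) and ¬Q, infer ¬P.
Q = 'n is a multiple of 6' is denied; since P → Q, P must also fail.

Not (n is a multiple of lcm(6,4)).


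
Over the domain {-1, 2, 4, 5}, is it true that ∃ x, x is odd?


Evaluate the predicate on each element: -1:T, 2:F, 4:F, 5:T.
Witness x = -1 satisfies the predicate.

T


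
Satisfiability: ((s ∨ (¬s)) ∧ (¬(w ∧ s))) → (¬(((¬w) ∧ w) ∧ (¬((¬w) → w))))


Search for a satisfying assignment over {s, w}.
Try s=F, w=F: the formula evaluates to T.
A satisfying assignment exists.

Satisfiable.


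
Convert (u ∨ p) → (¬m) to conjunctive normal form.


Step 1: Rewrite as ¬(u ∨ p) ∨ (¬m) = (¬u ∧ ¬p) ∨ (¬m).
Step 2: Distribute ∨ over ∧.

((¬u) ∨ (¬m)) ∧ ((¬p) ∨ (¬m))


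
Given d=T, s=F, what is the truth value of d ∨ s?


Disjunction is false only when both operands are false.
Substitute: d=T, s=F.
T ∨ F evaluates to T.

T


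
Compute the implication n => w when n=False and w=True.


Implication is false only when antecedent is true and consequent is false.
Substitute: n=False, w=True.
False => True evaluates to True.

True


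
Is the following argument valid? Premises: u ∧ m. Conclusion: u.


This matches the form of conjunction elimination: the conclusion follows in every model of the premises.

Valid.


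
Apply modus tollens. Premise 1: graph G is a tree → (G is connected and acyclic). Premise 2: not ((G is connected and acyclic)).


Modus tollens: from (P → Q) and ¬Q, infer ¬P.
Q = '(G is connected and acyclic)' is denied; since P → Q, P must also fail.

Not (graph G is a tree).


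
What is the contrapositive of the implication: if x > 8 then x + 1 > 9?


The contrapositive of (P → Q) is (¬Q → ¬P); it is logically equivalent to the original.
Here P = 'x > 8' and Q = 'x + 1 > 9'.

If not (x + 1 > 9), then not (x > 8).


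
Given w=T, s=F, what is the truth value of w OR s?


Disjunction is false only when both operands are false.
Substitute: w=T, s=F.
T OR F evaluates to T.

T


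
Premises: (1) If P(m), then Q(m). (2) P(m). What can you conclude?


Modus ponens: from (P → Q) and P, infer Q.
P = 'P(m)' is asserted, and P → Q holds, so Q follows.

Q(m).


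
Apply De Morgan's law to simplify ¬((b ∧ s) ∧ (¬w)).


De Morgan: the negation of a conjunction is the disjunction of the negations.
Distribute ¬ across ∧, flipping it to ∨, and negate each literal.

((¬b) ∨ (¬s)) ∨ w


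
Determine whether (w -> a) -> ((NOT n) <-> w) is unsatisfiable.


Truth table over {a, n, w}:
a | n | w | φ
-------------
F | F | F | F
T | F | F | F
F | T | F | T
T | T | F | T
F | F | T | T
T | F | T | T
F | T | T | T
T | T | T | F
Satisfying assignment at row 3: a=F, n=T, w=F gives T.

No, it is not a contradiction.


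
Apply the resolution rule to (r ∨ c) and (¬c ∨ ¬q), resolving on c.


The clauses contain complementary literals c and ¬c.
Resolution eliminates this pair and disjoins the remaining literals (merging duplicates).

(r ∨ ¬q)


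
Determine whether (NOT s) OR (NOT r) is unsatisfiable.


Truth table over {r, s}:
r | s | φ
---------
F | F | T
T | F | T
F | T | T
T | T | F
Satisfying assignment at row 1: r=F, s=F gives T.

No, it is not a contradiction.


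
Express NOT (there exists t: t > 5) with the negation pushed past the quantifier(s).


¬(for all x: φ) = there exists x: ¬φ, and ¬(there exists x: φ) = for all x: ¬φ.
Apply to the existential statement.

for all t: NOT(t > 5)


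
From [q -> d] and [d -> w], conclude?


Hypothetical syllogism: from (P → Q) and (Q → R), infer (P → R).
Chain the two implications through the shared middle term 'd'.

q -> w


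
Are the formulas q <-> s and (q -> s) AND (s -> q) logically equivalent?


Compare truth tables:
q | s | φ | ψ
-------------
F | F | T | T
T | F | F | F
F | T | F | F
T | T | T | T
The columns φ and ψ agree on every row.

Yes, they are logically equivalent.


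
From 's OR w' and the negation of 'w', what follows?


Disjunctive syllogism: from (P ∨ Q) and ¬P, infer Q.
One disjunct, 'w', is ruled out; the other must hold.

s


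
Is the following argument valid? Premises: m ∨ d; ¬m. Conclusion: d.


This matches the form of disjunctive syllogism: the conclusion follows in every model of the premises.

Valid.


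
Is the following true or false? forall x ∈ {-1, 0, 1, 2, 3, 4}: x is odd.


Evaluate the predicate on each element: -1:True, 0:False, 1:True, 2:False, 3:True, 4:False.
Counterexample x = 0 fails the predicate.

False


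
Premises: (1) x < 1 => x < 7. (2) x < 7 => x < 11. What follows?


Hypothetical syllogism: from (P → Q) and (Q → R), infer (P → R).
Chain the two implications through the shared middle term 'x < 7'.

x < 1 => x < 11


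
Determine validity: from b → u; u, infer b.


This is affirming the consequent (fallacy). There exist truth assignments where the premises are all true but the conclusion is false.

Invalid.


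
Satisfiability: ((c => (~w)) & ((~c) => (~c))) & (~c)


Search for a satisfying assignment over {c, w}.
Try c=False, w=False: the formula evaluates to True.
A satisfying assignment exists.

Satisfiable.


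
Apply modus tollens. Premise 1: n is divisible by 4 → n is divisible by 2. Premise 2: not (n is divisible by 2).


Modus tollens: from (P → Q) and ¬Q, infer ¬P.
Q = 'n is divisible by 2' is denied; since P → Q, P must also fail.

Not (n is divisible by 4).


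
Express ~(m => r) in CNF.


Step 1: Rewrite m → r as ¬m ∨ r.
Step 2: Negate: ¬(¬m ∨ r) = m ∧ ¬r (De Morgan + double negation).

m & (~r)


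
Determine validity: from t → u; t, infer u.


This matches the form of modus ponens: the conclusion follows in every model of the premises.

Valid.


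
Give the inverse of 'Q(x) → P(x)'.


The inverse of (P → Q) is (¬P → ¬Q). It is equivalent to the converse, not to the original.
Here P = 'Q(x)' and Q = 'P(x)'.

If not (Q(x)), then not (P(x)).


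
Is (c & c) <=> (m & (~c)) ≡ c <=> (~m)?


Compare truth tables:
c | m | φ | ψ
-------------
False | False | True | False
True | False | False | True
False | True | False | True
True | True | False | False
They differ at row 1 (c=False, m=False): φ=True but ψ=False.

No, they are not logically equivalent.


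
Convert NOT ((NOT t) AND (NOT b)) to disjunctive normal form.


Step 1: Apply De Morgan: ¬((¬t) ∧ (¬b)) = ¬(¬t) ∨ ¬(¬b).
Step 2: Eliminate any double negations (¬¬X = X).

t OR b


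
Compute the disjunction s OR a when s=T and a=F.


Disjunction is false only when both operands are false.
Substitute: s=T, a=F.
T OR F evaluates to T.

T


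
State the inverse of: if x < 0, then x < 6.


The inverse of (P → Q) is (¬P → ¬Q). It is equivalent to the converse, not to the original.
Here P = 'x < 0' and Q = 'x < 6'.

If not (x < 0), then not (x < 6).


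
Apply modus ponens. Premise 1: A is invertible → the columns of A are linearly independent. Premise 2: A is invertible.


Modus ponens: from (P → Q) and P, infer Q.
P = 'A is invertible' is asserted, and P → Q holds, so Q follows.

the columns of A are linearly independent.


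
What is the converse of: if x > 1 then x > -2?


The converse of (P → Q) is (Q → P). It is not in general equivalent to the original.
Here P = 'x > 1' and Q = 'x > -2'.

If x > -2, then x > 1.


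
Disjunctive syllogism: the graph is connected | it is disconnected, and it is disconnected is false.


Disjunctive syllogism: from (P ∨ Q) and ¬P, infer Q.
One disjunct, 'it is disconnected', is ruled out; the other must hold.

the graph is connected


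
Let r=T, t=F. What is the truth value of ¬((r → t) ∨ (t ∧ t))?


Substitute r=T, t=F:
r → t = T → F = F
t ∧ t = F ∧ F = F
(r → t) ∨ (t ∧ t) = F ∨ F = F
¬((r → t) ∨ (t ∧ t)) = T

T


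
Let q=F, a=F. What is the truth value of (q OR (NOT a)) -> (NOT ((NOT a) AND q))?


Substitute q=F, a=F:
NOT a = T
q OR (NOT a) = F OR T = T
NOT a = T
(NOT a) AND q = T AND F = F
NOT ((NOT a) AND q) = T
(q OR (NOT a)) -> (NOT ((NOT a) AND q)) = T -> T = T

T


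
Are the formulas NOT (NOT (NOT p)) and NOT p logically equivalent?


Compare truth tables:
p | φ | ψ
---------
F | T | T
T | F | F
The columns φ and ψ agree on every row.

Yes, they are logically equivalent.


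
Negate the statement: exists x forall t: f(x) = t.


Negation flips each quantifier (∀↔∃) and negates the inner predicate.
¬(exists x forall t: φ) = forall x exists t: ¬φ.

forall x exists t: ~(f(x) = t)


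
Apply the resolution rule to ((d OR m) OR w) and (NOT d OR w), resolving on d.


The clauses contain complementary literals d and NOTd.
Resolution eliminates this pair and disjoins the remaining literals (merging duplicates).

(w OR m)


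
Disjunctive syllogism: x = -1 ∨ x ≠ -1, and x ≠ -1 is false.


Disjunctive syllogism: from (P ∨ Q) and ¬P, infer Q.
One disjunct, 'x ≠ -1', is ruled out; the other must hold.

x = -1


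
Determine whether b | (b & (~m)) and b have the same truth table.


Compare truth tables:
b | m | φ | ψ
-------------
False | False | False | False
True | False | True | True
False | True | False | False
True | True | True | True
The columns φ and ψ agree on every row.

Yes, they are logically equivalent.


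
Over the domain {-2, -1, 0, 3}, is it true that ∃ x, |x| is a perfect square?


Evaluate the predicate on each element: -2:F, -1:T, 0:T, 3:F.
Witness x = -1 satisfies the predicate.

T


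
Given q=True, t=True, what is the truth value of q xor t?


Exclusive or is true when exactly one operand is true.
Substitute: q=True, t=True.
True xor True evaluates to False.

False


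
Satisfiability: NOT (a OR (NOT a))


Check all 2 assignments over {a}:
a | φ
-----
F | F
T | F
No assignment makes the formula true.

Unsatisfiable.


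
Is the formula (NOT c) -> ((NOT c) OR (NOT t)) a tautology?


Build the truth table over {c, t}:
c | t | φ
---------
F | F | T
T | F | T
F | T | T
T | T | T
Every row evaluates to true.

Yes, it is a tautology.


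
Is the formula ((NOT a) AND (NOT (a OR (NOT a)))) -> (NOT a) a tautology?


Build the truth table over {a}:
a | φ
-----
F | T
T | T
Every row evaluates to true.

Yes, it is a tautology.


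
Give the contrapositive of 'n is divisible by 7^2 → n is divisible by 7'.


The contrapositive of (P → Q) is (¬Q → ¬P); it is logically equivalent to the original.
Here P = 'n is divisible by 7^2' and Q = 'n is divisible by 7'.

If not (n is divisible by 7), then not (n is divisible by 7^2).


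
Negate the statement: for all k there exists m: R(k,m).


Negation flips each quantifier (∀↔∃) and negates the inner predicate.
¬(for all k there exists m: φ) = there exists k for all m: ¬φ.

there exists k for all m: NOT(R(k,m))


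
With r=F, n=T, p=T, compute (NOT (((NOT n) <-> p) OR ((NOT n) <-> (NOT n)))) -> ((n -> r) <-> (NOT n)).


Substitute r=F, n=T, p=T:
… (earlier sub-steps elided)
(NOT n) <-> p = F <-> T = F
NOT n = F
NOT n = F
(NOT n) <-> (NOT n) = F <-> F = T
((NOT n) <-> p) OR ((NOT n) <-> (NOT n)) = F OR T = T
NOT (((NOT n) <-> p) OR ((NOT n) <-> (NOT n))) = F
n -> r = T -> F = F
NOT n = F
(n -> r) <-> (NOT n) = F <-> F = T
(NOT (((NOT n) <-> p) OR ((NOT n) <-> (NOT n)))) -> ((n -> r) <-> (NOT n)) = F -> T = T

T


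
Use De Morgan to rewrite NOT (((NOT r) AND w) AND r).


De Morgan: the negation of a conjunction is the disjunction of the negations.
Distribute NOT across AND, flipping it to OR, and negate each literal.

(r OR (NOT w)) OR (NOT r)


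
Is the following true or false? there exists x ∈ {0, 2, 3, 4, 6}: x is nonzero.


Evaluate the predicate on each element: 0:F, 2:T, 3:T, 4:T, 6:T.
Witness x = 2 satisfies the predicate.

T


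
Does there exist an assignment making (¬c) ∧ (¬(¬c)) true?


Check all 2 assignments over {c}:
c | φ
-----
F | F
T | F
No assignment makes the formula true.

Unsatisfiable.


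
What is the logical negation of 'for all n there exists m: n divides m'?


Negation flips each quantifier (∀↔∃) and negates the inner predicate.
¬(for all n there exists m: φ) = there exists n for all m: ¬φ.

there exists n for all m: NOT(n divides m)


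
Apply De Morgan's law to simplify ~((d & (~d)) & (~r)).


De Morgan: the negation of a conjunction is the disjunction of the negations.
Distribute ~ across &, flipping it to |, and negate each literal.

((~d) | d) | r


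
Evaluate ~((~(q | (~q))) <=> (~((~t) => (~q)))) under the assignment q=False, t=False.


Substitute q=False, t=False:
~q = True
q | (~q) = False | True = True
~(q | (~q)) = False
~t = True
~q = True
(~t) => (~q) = True => True = True
~((~t) => (~q)) = False
(~(q | (~q))) <=> (~((~t) => (~q))) = False <=> False = True
~((~(q | (~q))) <=> (~((~t) => (~q)))) = False

False


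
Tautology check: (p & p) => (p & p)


Build the truth table over {p}:
p | φ
-----
False | True
True | True
Every row evaluates to true.

Yes, it is a tautology.


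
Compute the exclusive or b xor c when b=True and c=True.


Exclusive or is true when exactly one operand is true.
Substitute: b=True, c=True.
True xor True evaluates to False.

False


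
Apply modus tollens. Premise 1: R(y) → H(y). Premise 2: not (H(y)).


Modus tollens: from (P → Q) and ¬Q, infer ¬P.
Q = 'H(y)' is denied; since P → Q, P must also fail.

Not (R(y)).


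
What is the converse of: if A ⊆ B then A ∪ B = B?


The converse of (P → Q) is (Q → P). It is not in general equivalent to the original.
Here P = 'A ⊆ B' and Q = 'A ∪ B = B'.

If A ∪ B = B, then A ⊆ B.


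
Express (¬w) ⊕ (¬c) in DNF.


Step 1: (¬w) ⊕ (¬c) is true exactly when they disagree: ((¬w) ∧ ¬(¬c)) ∨ (¬(¬w) ∧ (¬c)).
Step 2: Eliminate any double negations (¬¬X = X).

((¬w) ∧ c) ∨ (w ∧ (¬c))


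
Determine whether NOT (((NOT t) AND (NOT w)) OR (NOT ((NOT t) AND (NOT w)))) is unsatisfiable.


Truth table over {t, w}:
t | w | φ
---------
F | F | F
T | F | F
F | T | F
T | T | F
Every row is false.

Yes, it is a contradiction.


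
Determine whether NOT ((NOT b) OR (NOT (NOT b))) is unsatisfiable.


Truth table over {b}:
b | φ
-----
F | F
T | F
Every row is false.

Yes, it is a contradiction.


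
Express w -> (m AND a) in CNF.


Step 1: Rewrite w → (m ∧ a) as ¬w ∨ (m ∧ a).
Step 2: Distribute ∨ over ∧.

((NOT w) OR m) AND ((NOT w) OR a)


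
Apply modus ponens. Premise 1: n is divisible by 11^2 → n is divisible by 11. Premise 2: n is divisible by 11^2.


Modus ponens: from (P → Q) and P, infer Q.
P = 'n is divisible by 11^2' is asserted, and P → Q holds, so Q follows.

n is divisible by 11.


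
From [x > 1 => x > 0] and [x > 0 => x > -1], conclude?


Hypothetical syllogism: from (P → Q) and (Q → R), infer (P → R).
Chain the two implications through the shared middle term 'x > 0'.

x > 1 => x > -1


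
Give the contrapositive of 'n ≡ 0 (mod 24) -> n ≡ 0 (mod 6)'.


The contrapositive of (P → Q) is (¬Q → ¬P); it is logically equivalent to the original.
Here P = 'n ≡ 0 (mod 24)' and Q = 'n ≡ 0 (mod 6)'.

If not (n ≡ 0 (mod 6)), then not (n ≡ 0 (mod 24)).


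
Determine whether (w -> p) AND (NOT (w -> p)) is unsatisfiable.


Truth table over {p, w}:
p | w | φ
---------
F | F | F
T | F | F
F | T | F
T | T | F
Every row is false.

Yes, it is a contradiction.


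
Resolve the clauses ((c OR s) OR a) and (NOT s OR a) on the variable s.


The clauses contain complementary literals s and NOTs.
Resolution eliminates this pair and disjoins the remaining literals (merging duplicates).

(c OR a)


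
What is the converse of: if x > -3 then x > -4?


The converse of (P → Q) is (Q → P). It is not in general equivalent to the original.
Here P = 'x > -3' and Q = 'x > -4'.

If x > -4, then x > -3.


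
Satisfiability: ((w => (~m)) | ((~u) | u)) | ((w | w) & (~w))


Search for a satisfying assignment over {m, u, w}.
Try m=False, u=False, w=False: the formula evaluates to True.
A satisfying assignment exists.

Satisfiable.


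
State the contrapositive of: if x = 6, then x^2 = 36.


The contrapositive of (P → Q) is (¬Q → ¬P); it is logically equivalent to the original.
Here P = 'x = 6' and Q = 'x^2 = 36'.

If not (x^2 = 36), then not (x = 6).


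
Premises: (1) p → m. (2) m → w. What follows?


Hypothetical syllogism: from (P → Q) and (Q → R), infer (P → R).
Chain the two implications through the shared middle term 'm'.

p → w


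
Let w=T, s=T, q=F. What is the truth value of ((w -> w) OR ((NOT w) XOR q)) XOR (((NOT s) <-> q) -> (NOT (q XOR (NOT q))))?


Substitute w=T, s=T, q=F:
… (earlier sub-steps elided)
NOT w = F
(NOT w) XOR q = F XOR F = F
(w -> w) OR ((NOT w) XOR q) = T OR F = T
NOT s = F
(NOT s) <-> q = F <-> F = T
NOT q = T
q XOR (NOT q) = F XOR T = T
NOT (q XOR (NOT q)) = F
((NOT s) <-> q) -> (NOT (q XOR (NOT q))) = T -> F = F
((w -> w) OR ((NOT w) XOR q)) XOR (((NOT s) <-> q) -> (NOT (q XOR (NOT q)))) = T XOR F = T

T


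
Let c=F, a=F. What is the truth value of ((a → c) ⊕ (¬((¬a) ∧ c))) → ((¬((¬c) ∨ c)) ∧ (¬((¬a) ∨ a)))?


Substitute c=F, a=F:
… (earlier sub-steps elided)
¬((¬a) ∧ c) = T
(a → c) ⊕ (¬((¬a) ∧ c)) = T ⊕ T = F
¬c = T
(¬c) ∨ c = T ∨ F = T
¬((¬c) ∨ c) = F
¬a = T
(¬a) ∨ a = T ∨ F = T
¬((¬a) ∨ a) = F
(¬((¬c) ∨ c)) ∧ (¬((¬a) ∨ a)) = F ∧ F = F
((a → c) ⊕ (¬((¬a) ∧ c))) → ((¬((¬c) ∨ c)) ∧ (¬((¬a) ∨ a))) = F → F = T

T


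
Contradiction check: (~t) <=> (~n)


Truth table over {n, t}:
n | t | φ
---------
False | False | True
True | False | False
False | True | False
True | True | True
Satisfying assignment at row 1: n=False, t=False gives True.

No, it is not a contradiction.


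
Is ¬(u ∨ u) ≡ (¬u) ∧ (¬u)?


Compare truth tables:
u | φ | ψ
---------
F | T | T
T | F | F
The columns φ and ψ agree on every row.

Yes, they are logically equivalent.


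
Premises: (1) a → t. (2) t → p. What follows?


Hypothetical syllogism: from (P → Q) and (Q → R), infer (P → R).
Chain the two implications through the shared middle term 't'.

a → p


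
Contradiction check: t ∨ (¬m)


Truth table over {m, t}:
m | t | φ
---------
F | F | T
T | F | F
F | T | T
T | T | T
Satisfying assignment at row 1: m=F, t=F gives T.

No, it is not a contradiction.


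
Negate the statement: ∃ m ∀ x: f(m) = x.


Negation flips each quantifier (∀↔∃) and negates the inner predicate.
¬(∃ m ∀ x: φ) = ∀ m ∃ x: ¬φ.

∀ m ∃ x: ¬(f(m) = x)


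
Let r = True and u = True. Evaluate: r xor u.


Exclusive or is true when exactly one operand is true.
Substitute: r=True, u=True.
True xor True evaluates to False.

False


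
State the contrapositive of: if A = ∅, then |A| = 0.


The contrapositive of (P → Q) is (¬Q → ¬P); it is logically equivalent to the original.
Here P = 'A = ∅' and Q = '|A| = 0'.

If not (|A| = 0), then not (A = ∅).


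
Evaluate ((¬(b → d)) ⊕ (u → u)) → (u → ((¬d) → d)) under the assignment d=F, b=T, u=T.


Substitute d=F, b=T, u=T:
b → d = T → F = F
¬(b → d) = T
u → u = T → T = T
(¬(b → d)) ⊕ (u → u) = T ⊕ T = F
¬d = T
(¬d) → d = T → F = F
u → ((¬d) → d) = T → F = F
((¬(b → d)) ⊕ (u → u)) → (u → ((¬d) → d)) = F → F = T

T


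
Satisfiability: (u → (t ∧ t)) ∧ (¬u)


Search for a satisfying assignment over {t, u}.
Try t=F, u=F: the formula evaluates to T.
A satisfying assignment exists.

Satisfiable.


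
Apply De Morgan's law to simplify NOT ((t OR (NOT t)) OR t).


De Morgan: the negation of a disjunction is the conjunction of the negations.
Distribute NOT across OR, flipping it to AND, and negate each literal.

((NOT t) AND t) AND (NOT t)


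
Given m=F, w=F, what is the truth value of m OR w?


Disjunction is false only when both operands are false.
Substitute: m=F, w=F.
F OR F evaluates to F.

F


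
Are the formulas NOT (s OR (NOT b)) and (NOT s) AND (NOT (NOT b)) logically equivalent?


Compare truth tables:
b | s | φ | ψ
-------------
F | F | F | F
T | F | T | T
F | T | F | F
T | T | F | F
The columns φ and ψ agree on every row.

Yes, they are logically equivalent.


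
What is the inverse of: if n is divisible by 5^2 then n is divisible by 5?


The inverse of (P → Q) is (¬P → ¬Q). It is equivalent to the converse, not to the original.
Here P = 'n is divisible by 5^2' and Q = 'n is divisible by 5'.

If not (n is divisible by 5^2), then not (n is divisible by 5).


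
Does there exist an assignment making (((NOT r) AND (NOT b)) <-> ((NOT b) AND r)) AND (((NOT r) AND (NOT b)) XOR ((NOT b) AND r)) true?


Check all 4 assignments over {b, r}:
b | r | φ
---------
F | F | F
T | F | F
F | T | F
T | T | F
No assignment makes the formula true.

Unsatisfiable.


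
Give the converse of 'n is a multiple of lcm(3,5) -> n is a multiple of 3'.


The converse of (P → Q) is (Q → P). It is not in general equivalent to the original.
Here P = 'n is a multiple of lcm(3,5)' and Q = 'n is a multiple of 3'.

If n is a multiple of 3, then n is a multiple of lcm(3,5).


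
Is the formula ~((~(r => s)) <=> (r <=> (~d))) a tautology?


Build the truth table over {d, r, s}:
d | r | s | φ
-------------
False | False | False | False
True | False | False | True
False | True | False | False
True | True | False | True
False | False | True | False
True | False | True | True
False | True | True | True
True | True | True | False
Counterexample at row 1: with d=False, r=False, s=False, the formula is False.

No, it is not a tautology.


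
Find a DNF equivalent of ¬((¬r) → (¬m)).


Step 1: Rewrite implication then negate: ¬(¬(¬r) ∨ (¬m)) = (¬r) ∧ ¬(¬m).
Step 2: Eliminate any double negations (¬¬X = X).

(¬r) ∧ m


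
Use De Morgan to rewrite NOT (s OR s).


De Morgan: the negation of a disjunction is the conjunction of the negations.
Distribute NOT across OR, flipping it to AND, and negate each literal.

(NOT s) AND (NOT s)


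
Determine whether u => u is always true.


Build the truth table over {u}:
u | φ
-----
False | True
True | True
Every row evaluates to true.

Yes, it is a tautology.


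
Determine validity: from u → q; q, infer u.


This is affirming the consequent (fallacy). There exist truth assignments where the premises are all true but the conclusion is false.

Invalid.


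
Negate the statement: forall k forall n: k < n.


Negation flips each quantifier (∀↔∃) and negates the inner predicate.
¬(forall k forall n: φ) = exists k exists n: ¬φ.

exists k exists n: ~(k < n)


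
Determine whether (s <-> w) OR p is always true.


Build the truth table over {p, s, w}:
p | s | w | φ
-------------
F | F | F | T
T | F | F | T
F | T | F | F
T | T | F | T
F | F | T | F
T | F | T | T
F | T | T | T
T | T | T | T
Counterexample at row 3: with p=F, s=T, w=F, the formula is F.

No, it is not a tautology.


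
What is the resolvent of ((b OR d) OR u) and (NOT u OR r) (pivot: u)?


The clauses contain complementary literals u and NOTu.
Resolution eliminates this pair and disjoins the remaining literals (merging duplicates).

((d OR b) OR r)


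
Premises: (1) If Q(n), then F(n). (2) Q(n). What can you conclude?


Modus ponens: from (P → Q) and P, infer Q.
P = 'Q(n)' is asserted, and P → Q holds, so Q follows.

F(n).


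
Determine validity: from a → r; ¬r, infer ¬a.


This matches the form of modus tollens: the conclusion follows in every model of the premises.

Valid.


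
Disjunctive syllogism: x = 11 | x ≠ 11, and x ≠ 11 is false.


Disjunctive syllogism: from (P ∨ Q) and ¬P, infer Q.
One disjunct, 'x ≠ 11', is ruled out; the other must hold.

x = 11


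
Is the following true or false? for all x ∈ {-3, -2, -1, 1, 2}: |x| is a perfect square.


Evaluate the predicate on each element: -3:F, -2:F, -1:T, 1:T, 2:F.
Counterexample x = -3 fails the predicate.

F


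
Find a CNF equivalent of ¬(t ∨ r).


Step 1: Apply De Morgan: ¬(t ∨ r) = ¬t ∧ ¬r.

(¬t) ∧ (¬r)


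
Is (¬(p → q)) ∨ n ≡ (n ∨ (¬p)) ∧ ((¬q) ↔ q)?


Compare truth tables:
n | p | q | φ | ψ
-----------------
F | F | F | F | F
T | F | F | T | F
F | T | F | T | F
T | T | F | T | F
F | F | T | F | F
T | F | T | T | F
F | T | T | F | F
T | T | T | T | F
They differ at row 2 (n=T, p=F, q=F): φ=T but ψ=F.

No, they are not logically equivalent.


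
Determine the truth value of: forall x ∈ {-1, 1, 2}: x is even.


Evaluate the predicate on each element: -1:False, 1:False, 2:True.
Counterexample x = -1 fails the predicate.

False


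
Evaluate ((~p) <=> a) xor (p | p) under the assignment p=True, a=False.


Substitute p=True, a=False:
~p = False
(~p) <=> a = False <=> False = True
p | p = True | True = True
((~p) <=> a) xor (p | p) = True xor True = False

False


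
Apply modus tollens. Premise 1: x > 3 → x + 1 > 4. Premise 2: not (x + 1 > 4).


Modus tollens: from (P → Q) and ¬Q, infer ¬P.
Q = 'x + 1 > 4' is denied; since P → Q, P must also fail.

Not (x > 3).


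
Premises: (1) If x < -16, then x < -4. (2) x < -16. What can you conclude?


Modus ponens: from (P → Q) and P, infer Q.
P = 'x < -16' is asserted, and P → Q holds, so Q follows.

x < -4.


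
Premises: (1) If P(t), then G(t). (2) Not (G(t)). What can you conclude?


Modus tollens: from (P → Q) and ¬Q, infer ¬P.
Q = 'G(t)' is denied; since P → Q, P must also fail.

Not (P(t)).
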